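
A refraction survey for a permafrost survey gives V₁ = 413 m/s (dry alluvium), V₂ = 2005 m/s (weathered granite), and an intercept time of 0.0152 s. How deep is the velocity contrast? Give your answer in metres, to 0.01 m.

3.21 m

θ_c = arcsin(413/2005) = 11.89°; cos θ_c = 0.9786.
tᵢ = 2h cos θ_c/V₁ ⇒ h = tᵢ·V₁/(2 cos θ_c) = 0.0152·413/(2·0.9786) = 3.21 m.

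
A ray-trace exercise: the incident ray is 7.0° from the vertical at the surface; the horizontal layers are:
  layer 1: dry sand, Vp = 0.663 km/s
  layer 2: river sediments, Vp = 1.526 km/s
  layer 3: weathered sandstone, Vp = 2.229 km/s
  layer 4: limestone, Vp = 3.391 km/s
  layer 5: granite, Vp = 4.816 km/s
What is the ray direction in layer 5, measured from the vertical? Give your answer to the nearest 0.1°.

62.3°

Snell's law across each interface conserves sin θ / V, so sin θ_5 = V_5·sin θ₁/V₁.
sin θ_5 = 4.816 × sin 7.0° / 0.663 = 0.8853.
θ_5 = 62.28° from the vertical.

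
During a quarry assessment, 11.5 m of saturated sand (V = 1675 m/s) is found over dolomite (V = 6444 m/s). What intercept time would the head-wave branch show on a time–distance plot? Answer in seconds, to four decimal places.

0.0133 s

θ_c = arcsin(V₁/V₂) = arcsin(1675/6444) = 15.07°; cos θ_c = 0.9656.
tᵢ = 2h·cos θ_c / V₁ = 2·11.5·0.9656 / 1675 = 0.01326 s.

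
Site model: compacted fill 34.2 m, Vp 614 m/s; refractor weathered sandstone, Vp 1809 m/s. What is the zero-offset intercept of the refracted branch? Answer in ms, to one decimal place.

104.8 ms

θ_c = arcsin(V₁/V₂) = arcsin(614/1809) = 19.84°; cos θ_c = 0.9406.
tᵢ = 2h·cos θ_c / V₁ = 2·34.2·0.9406 / 614 = 0.10479 s.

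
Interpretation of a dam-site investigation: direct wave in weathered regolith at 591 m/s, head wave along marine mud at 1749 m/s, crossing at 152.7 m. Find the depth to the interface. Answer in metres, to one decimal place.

53.7 m

x_cross = 2h·√((V₂+V₁)/(V₂−V₁)) → h = x_cross / (2·√((V₂+V₁)/(V₂−V₁))).
√((V₂+V₁)/(V₂−V₁)) = √((1749+591)/(1749−591)) = 1.4215.
h = 152.7 / (2·1.4215) = 53.71 m.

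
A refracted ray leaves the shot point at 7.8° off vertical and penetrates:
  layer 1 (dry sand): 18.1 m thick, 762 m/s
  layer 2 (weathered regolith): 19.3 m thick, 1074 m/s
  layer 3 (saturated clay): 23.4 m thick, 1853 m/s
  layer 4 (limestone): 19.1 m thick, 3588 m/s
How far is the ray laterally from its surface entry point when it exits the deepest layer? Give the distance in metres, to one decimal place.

30.3 m

Apply Snell's law at each interface; in layer i the horizontal offset is hᵢ·tan θᵢ.
Layer 1: θ = 7.80°; offset = 18.1·tan 7.80° = 2.479 m.
Layer 2: sin θ = 1074·sin 7.8°/762 = 0.1913, θ = 11.03°; offset = 19.3·tan 11.03° = 3.761 m.
Layer 3: sin θ = 1853·sin 7.8°/762 = 0.3300, θ = 19.27°; offset = 23.4·tan 19.27° = 8.181 m.
Layer 4: sin θ = 3588·sin 7.8°/762 = 0.6390, θ = 39.72°; offset = 19.1·tan 39.72° = 15.868 m.
Total horizontal offset = 30.290 m.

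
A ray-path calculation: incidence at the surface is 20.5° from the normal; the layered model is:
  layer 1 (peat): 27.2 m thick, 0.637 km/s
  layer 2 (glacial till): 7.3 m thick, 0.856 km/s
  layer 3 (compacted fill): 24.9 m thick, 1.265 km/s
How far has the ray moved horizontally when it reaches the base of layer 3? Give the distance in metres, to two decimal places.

Ray parameter p = sin 20.5° / 0.637 km/s = 5.4978e-01 s/km.
Layer 1: θ = 20.50°; offset = 27.2·tan 20.50° = 10.1697 m.
Layer 2: sin θ = p·0.856 = 0.4706 → θ = 28.07°; offset = 7.3·tan 28.07° = 3.8935 m.
Layer 3: sin θ = p·1.265 = 0.6955 → θ = 44.06°; offset = 24.9·tan 44.06° = 24.0998 m.
Total horizontal offset = 38.1630 m.

38.16 m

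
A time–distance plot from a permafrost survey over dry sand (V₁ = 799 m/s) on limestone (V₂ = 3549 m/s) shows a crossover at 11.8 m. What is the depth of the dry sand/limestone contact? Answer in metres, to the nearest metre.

5 m

h = (x_cross/2)·√((V₂−V₁)/(V₂+V₁)).
(V₂−V₁)/(V₂+V₁) = (3549−799)/(3549+799) = 0.6325; √ = 0.7953.
h = (11.8/2)·0.7953 = 4.69 m.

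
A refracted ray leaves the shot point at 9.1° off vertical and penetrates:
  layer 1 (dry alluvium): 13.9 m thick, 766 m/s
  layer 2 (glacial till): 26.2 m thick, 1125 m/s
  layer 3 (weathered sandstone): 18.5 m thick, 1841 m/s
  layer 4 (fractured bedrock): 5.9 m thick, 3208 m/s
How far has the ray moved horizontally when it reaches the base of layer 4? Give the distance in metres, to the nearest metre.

Apply Snell's law at each interface; in layer i the horizontal offset is hᵢ·tan θᵢ.
Layer 1: θ = 9.10°; offset = 13.9·tan 9.10° = 2.226 m.
Layer 2: sin θ = 1125·sin 9.1°/766 = 0.2323, θ = 13.43°; offset = 26.2·tan 13.43° = 6.257 m.
Layer 3: sin θ = 1841·sin 9.1°/766 = 0.3801, θ = 22.34°; offset = 18.5·tan 22.34° = 7.603 m.
Layer 4: sin θ = 3208·sin 9.1°/766 = 0.6624, θ = 41.48°; offset = 5.9·tan 41.48° = 5.216 m.
Σ offsets = 21.302 m.

21 m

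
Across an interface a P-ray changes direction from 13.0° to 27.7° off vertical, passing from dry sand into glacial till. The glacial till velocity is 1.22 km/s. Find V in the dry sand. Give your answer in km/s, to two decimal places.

sin 13.0° = 0.2250; sin 27.7° = 0.4648.
V₁ = V₂·(sin θ₁/sin θ₂) = 1.22·(0.2250/0.4648) = 0.59 km/s.

0.59 km/s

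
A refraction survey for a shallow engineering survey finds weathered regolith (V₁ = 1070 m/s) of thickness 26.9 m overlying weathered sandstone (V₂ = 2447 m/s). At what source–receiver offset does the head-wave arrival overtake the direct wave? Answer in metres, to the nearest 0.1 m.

86.0 m

θ_c = arcsin(1070/2447) = 25.93°, so cos θ_c = 0.8993 and tᵢ = 2h cos θ_c/V₁ = 0.0452 s.
At crossover x/V₁ = x/V₂ + tᵢ ⇒ x = tᵢ/(1/V₁ − 1/V₂) = 0.04522/(9.3458e-04 − 4.0866e-04) = 85.98 m.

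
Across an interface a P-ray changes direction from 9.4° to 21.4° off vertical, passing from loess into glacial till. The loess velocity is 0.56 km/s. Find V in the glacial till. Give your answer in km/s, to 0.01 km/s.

1.25 km/s

Snell's law: sin 9.4°/V₁ = sin 21.4°/V₂.
V₂ = V₁·sin 21.4°/sin 9.4° = 0.56 × 2.2340 = 1.25 km/s.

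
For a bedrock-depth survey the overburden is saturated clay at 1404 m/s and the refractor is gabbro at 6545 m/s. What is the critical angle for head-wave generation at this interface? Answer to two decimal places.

12.39°

Critical incidence: sin θ_c = V₁/V₂ = 1404/6545 = 0.2145.
θ_c = arcsin 0.2145 = 12.39°.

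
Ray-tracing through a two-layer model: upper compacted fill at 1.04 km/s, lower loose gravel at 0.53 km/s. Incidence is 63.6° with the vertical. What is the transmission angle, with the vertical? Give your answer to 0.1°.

Snell's law: sin θ₂ = (V₂/V₁)·sin θ₁ = (0.53/1.04)·sin 63.6° = 0.4565.
θ₂ = arcsin 0.4565 = 27.16° from the normal.

27.2°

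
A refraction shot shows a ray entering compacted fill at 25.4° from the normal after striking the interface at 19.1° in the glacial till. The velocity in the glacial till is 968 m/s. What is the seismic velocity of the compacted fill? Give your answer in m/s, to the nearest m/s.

Snell's law: sin 19.1°/V₁ = sin 25.4°/V₂.
V₂ = V₁·sin 25.4°/sin 19.1° = 968 × 1.3109 = 1268.91 m/s.

1269 m/s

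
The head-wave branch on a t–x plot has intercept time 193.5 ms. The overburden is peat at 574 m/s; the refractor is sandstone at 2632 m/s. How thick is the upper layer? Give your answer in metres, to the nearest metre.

57 m

θ_c = arcsin(574/2632) = 12.60°; cos θ_c = 0.9759.
tᵢ = 2h cos θ_c/V₁ ⇒ h = tᵢ·V₁/(2 cos θ_c) = 0.1935·574/(2·0.9759) = 56.90 m.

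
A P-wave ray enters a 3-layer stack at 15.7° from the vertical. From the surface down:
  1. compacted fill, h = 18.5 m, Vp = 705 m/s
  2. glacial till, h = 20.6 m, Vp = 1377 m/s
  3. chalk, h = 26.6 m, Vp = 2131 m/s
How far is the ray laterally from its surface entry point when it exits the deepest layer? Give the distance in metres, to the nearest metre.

p = sin θ₁/V₁ = sin 15.7°/705 = 3.8383e-04 s/m is conserved through the stack.
Layer 1: θ = 15.70°; offset = 18.5·tan 15.70° = 5.200 m.
Layer 2: sin θ = p·1377 = 0.5285 → θ = 31.91°; offset = 20.6·tan 31.91° = 12.826 m.
Layer 3: sin θ = p·2131 = 0.8179 → θ = 54.88°; offset = 26.6·tan 54.88° = 37.819 m.
Summing the layer offsets gives 55.845 m.

56 m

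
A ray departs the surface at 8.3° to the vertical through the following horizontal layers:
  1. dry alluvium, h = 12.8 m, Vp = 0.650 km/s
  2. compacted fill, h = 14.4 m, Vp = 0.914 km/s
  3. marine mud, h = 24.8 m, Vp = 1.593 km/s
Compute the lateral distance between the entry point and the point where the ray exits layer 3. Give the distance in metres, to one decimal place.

Ray parameter p = sin 8.3° / 0.650 km/s = 2.2209e-01 s/km.
Layer 1: θ = 8.30°; offset = 12.8·tan 8.30° = 1.867 m.
Layer 2: sin θ = p·0.914 = 0.2030 → θ = 11.71°; offset = 14.4·tan 11.71° = 2.985 m.
Layer 3: sin θ = p·1.593 = 0.3538 → θ = 20.72°; offset = 24.8·tan 20.72° = 9.380 m.
Σ offsets = 14.233 m.

14.2 m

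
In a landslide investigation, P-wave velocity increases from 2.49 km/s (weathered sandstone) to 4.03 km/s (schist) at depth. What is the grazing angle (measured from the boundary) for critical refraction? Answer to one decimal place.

At critical incidence the refracted ray runs along the interface (θ₂ = 90°), so sin θ_c = V₁/V₂.
θ_c = arcsin(2.49/4.03) = arcsin 0.6179 = 38.16°.
Measured from the interface: 90° − 38.16° = 51.84°.

51.8°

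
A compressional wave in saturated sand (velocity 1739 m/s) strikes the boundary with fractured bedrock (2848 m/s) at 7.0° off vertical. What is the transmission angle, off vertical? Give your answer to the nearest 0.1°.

11.5°

sin θ₁/V₁ = sin θ₂/V₂ ⇒ sin θ₂ = 2848·sin 7.0°/1739 = 2848·0.1219/1739 = 0.1996.
θ₂ = arcsin 0.1996 = 11.51° from the normal.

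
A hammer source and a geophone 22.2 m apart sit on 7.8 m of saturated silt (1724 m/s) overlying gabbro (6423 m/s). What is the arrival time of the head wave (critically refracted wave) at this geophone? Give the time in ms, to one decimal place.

12.2 ms

θ_c = arcsin(V₁/V₂) = arcsin(1724/6423) = 15.57°, cos θ_c = 0.9633.
Intercept time tᵢ = 2h cos θ_c / V₁ = 2·7.8·0.9633/1724 = 0.00872 s.
t = x/V₂ + tᵢ = 22.2/6423 + 0.00872 = 0.01217 s.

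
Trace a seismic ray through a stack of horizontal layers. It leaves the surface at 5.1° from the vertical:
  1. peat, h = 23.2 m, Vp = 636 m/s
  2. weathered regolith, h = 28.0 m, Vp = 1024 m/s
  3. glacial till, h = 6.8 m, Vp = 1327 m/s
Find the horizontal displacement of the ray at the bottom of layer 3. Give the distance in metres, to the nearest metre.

7 m

Ray parameter p = sin 5.1° / 636 m/s = 1.3977e-04 s/m.
Layer 1: θ = 5.10°; offset = 23.2·tan 5.10° = 2.071 m.
Layer 2: sin θ = p·1024 = 0.1431 → θ = 8.23°; offset = 28.0·tan 8.23° = 4.049 m.
Layer 3: sin θ = p·1327 = 0.1855 → θ = 10.69°; offset = 6.8·tan 10.69° = 1.284 m.
Total horizontal offset = 7.403 m.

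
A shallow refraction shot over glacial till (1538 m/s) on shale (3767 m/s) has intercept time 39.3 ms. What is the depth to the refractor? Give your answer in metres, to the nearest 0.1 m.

33.1 m

θ_c = arcsin(1538/3767) = 24.10°; cos θ_c = 0.9129.
tᵢ = 2h cos θ_c/V₁ ⇒ h = tᵢ·V₁/(2 cos θ_c) = 0.0393·1538/(2·0.9129) = 33.11 m.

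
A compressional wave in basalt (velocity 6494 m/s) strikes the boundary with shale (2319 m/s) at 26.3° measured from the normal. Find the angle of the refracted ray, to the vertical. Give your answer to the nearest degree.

Snell's law: sin θ₂ = (V₂/V₁)·sin θ₁ = (2319/6494)·sin 26.3° = 0.1582.
θ₂ = sin⁻¹(0.1582) = 9.10° (from vertical).

9°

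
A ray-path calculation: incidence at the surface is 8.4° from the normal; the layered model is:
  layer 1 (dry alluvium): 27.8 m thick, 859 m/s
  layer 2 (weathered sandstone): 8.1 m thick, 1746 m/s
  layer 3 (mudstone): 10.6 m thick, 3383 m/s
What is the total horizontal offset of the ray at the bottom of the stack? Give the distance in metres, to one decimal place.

p = sin θ₁/V₁ = sin 8.4°/859 = 1.7006e-04 s/m is conserved through the stack.
Layer 1: θ = 8.40°; offset = 27.8·tan 8.40° = 4.105 m.
Layer 2: sin θ = p·1746 = 0.2969 → θ = 17.27°; offset = 8.1·tan 17.27° = 2.519 m.
Layer 3: sin θ = p·3383 = 0.5753 → θ = 35.12°; offset = 10.6·tan 35.12° = 7.456 m.
Total horizontal offset = 14.080 m.

14.1 m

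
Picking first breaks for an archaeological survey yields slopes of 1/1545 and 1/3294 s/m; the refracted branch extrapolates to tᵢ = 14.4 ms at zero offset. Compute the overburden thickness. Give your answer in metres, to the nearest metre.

θ_c = arcsin(1545/3294) = 27.97°; cos θ_c = 0.8832.
tᵢ = 2h cos θ_c/V₁ ⇒ h = tᵢ·V₁/(2 cos θ_c) = 0.0144·1545/(2·0.8832) = 12.60 m.

13 m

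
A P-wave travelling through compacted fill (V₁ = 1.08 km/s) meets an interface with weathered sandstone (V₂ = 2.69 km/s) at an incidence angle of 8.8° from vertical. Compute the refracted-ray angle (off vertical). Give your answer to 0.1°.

sin θ₁/V₁ = sin θ₂/V₂ ⇒ sin θ₂ = 2.69·sin 8.8°/1.08 = 2.69·0.1530/1.08 = 0.3810.
θ₂ = sin⁻¹(0.3810) = 22.40° (from vertical).

22.4°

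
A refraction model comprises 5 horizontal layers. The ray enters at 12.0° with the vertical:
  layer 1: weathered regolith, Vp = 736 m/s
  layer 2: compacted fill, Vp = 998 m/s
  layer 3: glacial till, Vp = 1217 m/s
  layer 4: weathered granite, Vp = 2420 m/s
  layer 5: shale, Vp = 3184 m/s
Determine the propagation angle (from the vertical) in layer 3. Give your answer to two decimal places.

Ray parameter p = sin 12.0° / 736 = 2.8249e-04 s/m.
sin θ_3 = p·V_3 = 2.8249e-04 × 1217 = 0.3438.
θ_3 = 20.11° from the vertical.

20.11°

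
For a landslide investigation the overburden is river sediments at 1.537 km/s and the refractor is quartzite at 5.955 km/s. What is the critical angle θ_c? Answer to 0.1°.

At critical incidence the refracted ray runs along the interface (θ₂ = 90°), so sin θ_c = V₁/V₂.
θ_c = arcsin(1.537/5.955) = arcsin 0.2581 = 14.96°.

15.0°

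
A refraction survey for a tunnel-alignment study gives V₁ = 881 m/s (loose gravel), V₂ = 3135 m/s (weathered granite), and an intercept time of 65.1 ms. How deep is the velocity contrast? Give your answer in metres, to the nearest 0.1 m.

29.9 m

θ_c = arcsin(881/3135) = 16.32°; cos θ_c = 0.9597.
tᵢ = 2h cos θ_c/V₁ ⇒ h = tᵢ·V₁/(2 cos θ_c) = 0.0651·881/(2·0.9597) = 29.88 m.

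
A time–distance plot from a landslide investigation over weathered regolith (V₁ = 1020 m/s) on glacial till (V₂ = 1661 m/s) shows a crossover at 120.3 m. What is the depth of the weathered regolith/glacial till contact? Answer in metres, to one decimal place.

29.4 m

x_cross = 2h·√((V₂+V₁)/(V₂−V₁)) → h = x_cross / (2·√((V₂+V₁)/(V₂−V₁))).
√((V₂+V₁)/(V₂−V₁)) = √((1661+1020)/(1661−1020)) = 2.0451.
h = 120.3 / (2·2.0451) = 29.41 m.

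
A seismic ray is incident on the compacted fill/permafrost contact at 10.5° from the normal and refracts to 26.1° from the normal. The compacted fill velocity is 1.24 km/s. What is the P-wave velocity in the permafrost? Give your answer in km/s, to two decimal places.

2.99 km/s

sin 10.5° = 0.1822; sin 26.1° = 0.4399.
V₂ = V₁·(sin θ₂/sin θ₁) = 1.24·(0.4399/0.1822) = 2.99 km/s.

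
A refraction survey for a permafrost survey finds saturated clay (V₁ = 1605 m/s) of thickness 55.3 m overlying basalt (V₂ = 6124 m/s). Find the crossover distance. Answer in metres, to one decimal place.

θ_c = arcsin(1605/6124) = 15.19°, so cos θ_c = 0.9650 and tᵢ = 2h cos θ_c/V₁ = 0.0665 s.
At crossover x/V₁ = x/V₂ + tᵢ ⇒ x = tᵢ/(1/V₁ − 1/V₂) = 0.06650/(6.2305e-04 − 1.6329e-04) = 144.64 m.

144.6 m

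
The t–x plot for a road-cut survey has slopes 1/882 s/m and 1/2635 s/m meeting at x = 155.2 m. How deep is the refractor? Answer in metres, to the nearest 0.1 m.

54.8 m

x_cross = 2h·√((V₂+V₁)/(V₂−V₁)) → h = x_cross / (2·√((V₂+V₁)/(V₂−V₁))).
√((V₂+V₁)/(V₂−V₁)) = √((2635+882)/(2635−882)) = 1.4164.
h = 155.2 / (2·1.4164) = 54.79 m.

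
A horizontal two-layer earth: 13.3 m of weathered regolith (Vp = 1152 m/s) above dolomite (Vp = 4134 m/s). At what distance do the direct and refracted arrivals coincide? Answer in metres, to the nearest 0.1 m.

35.4 m

θ_c = arcsin(1152/4134) = 16.18°, so cos θ_c = 0.9604 and tᵢ = 2h cos θ_c/V₁ = 0.0222 s.
At crossover x/V₁ = x/V₂ + tᵢ ⇒ x = tᵢ/(1/V₁ − 1/V₂) = 0.02218/(8.6806e-04 − 2.4190e-04) = 35.42 m.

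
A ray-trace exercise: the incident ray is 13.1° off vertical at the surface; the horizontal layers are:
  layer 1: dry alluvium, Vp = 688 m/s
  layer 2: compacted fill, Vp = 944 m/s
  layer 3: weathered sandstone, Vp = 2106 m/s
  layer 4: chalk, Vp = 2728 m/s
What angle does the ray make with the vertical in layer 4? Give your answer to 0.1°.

64.0°

Snell's law across each interface conserves sin θ / V, so sin θ_4 = V_4·sin θ₁/V₁.
sin θ_4 = 2728 × sin 13.1° / 688 = 0.8987.
θ_4 = arcsin 0.8987 = 63.99°.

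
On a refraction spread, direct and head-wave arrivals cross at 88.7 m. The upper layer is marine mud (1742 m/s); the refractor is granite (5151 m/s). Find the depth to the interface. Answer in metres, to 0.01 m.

x_cross = 2h·√((V₂+V₁)/(V₂−V₁)) → h = x_cross / (2·√((V₂+V₁)/(V₂−V₁))).
√((V₂+V₁)/(V₂−V₁)) = √((5151+1742)/(5151−1742)) = 1.4220.
h = 88.7 / (2·1.4220) = 31.19 m.

31.19 m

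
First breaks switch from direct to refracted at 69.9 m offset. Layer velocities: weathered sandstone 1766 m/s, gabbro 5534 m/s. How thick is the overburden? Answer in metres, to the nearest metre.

25 m

x_cross = 2h·√((V₂+V₁)/(V₂−V₁)) → h = x_cross / (2·√((V₂+V₁)/(V₂−V₁))).
√((V₂+V₁)/(V₂−V₁)) = √((5534+1766)/(5534−1766)) = 1.3919.
h = 69.9 / (2·1.3919) = 25.11 m.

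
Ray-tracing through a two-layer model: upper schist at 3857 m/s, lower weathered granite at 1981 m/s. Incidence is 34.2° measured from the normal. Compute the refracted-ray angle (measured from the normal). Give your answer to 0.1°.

sin θ₁/V₁ = sin θ₂/V₂ ⇒ sin θ₂ = 1981·sin 34.2°/3857 = 1981·0.5621/3857 = 0.2887.
θ₂ = sin⁻¹(0.2887) = 16.78° (from vertical).

16.8°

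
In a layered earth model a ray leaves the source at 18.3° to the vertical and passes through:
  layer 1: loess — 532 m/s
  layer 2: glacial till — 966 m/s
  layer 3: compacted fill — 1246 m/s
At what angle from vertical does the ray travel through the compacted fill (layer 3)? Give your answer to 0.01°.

47.34°

Ray parameter p = sin 18.3° / 532 = 5.9021e-04 s/m.
sin θ_3 = p·V_3 = 5.9021e-04 × 1246 = 0.7354.
θ_3 = arcsin 0.7354 = 47.34°.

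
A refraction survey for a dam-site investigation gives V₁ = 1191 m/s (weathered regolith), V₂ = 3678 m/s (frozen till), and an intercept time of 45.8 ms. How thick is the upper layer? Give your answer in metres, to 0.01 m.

28.83 m

θ_c = arcsin(1191/3678) = 18.89°; cos θ_c = 0.9461.
tᵢ = 2h cos θ_c/V₁ ⇒ h = tᵢ·V₁/(2 cos θ_c) = 0.0458·1191/(2·0.9461) = 28.83 m.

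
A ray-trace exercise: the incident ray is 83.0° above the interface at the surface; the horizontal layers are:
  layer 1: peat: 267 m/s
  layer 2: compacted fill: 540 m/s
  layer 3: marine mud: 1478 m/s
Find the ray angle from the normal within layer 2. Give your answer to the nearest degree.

14°

From the normal: θ₁ = 90° − 83.0° = 7.0°.
Snell's law across each interface conserves sin θ / V, so sin θ_2 = V_2·sin θ₁/V₁.
sin θ_2 = 540 × sin 7.0° / 267 = 0.2465.
θ_2 = arcsin 0.2465 = 14.27°.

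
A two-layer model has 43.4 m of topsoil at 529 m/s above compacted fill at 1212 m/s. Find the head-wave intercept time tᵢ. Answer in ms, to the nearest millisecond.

148 ms

tᵢ = 2h·√(V₂²−V₁²)/(V₁V₂).
√(V₂²−V₁²) = √(1212²−529²) = 1090.5 m/s.
tᵢ = 2·43.4·1090.5/(529·1212) = 0.14763 s.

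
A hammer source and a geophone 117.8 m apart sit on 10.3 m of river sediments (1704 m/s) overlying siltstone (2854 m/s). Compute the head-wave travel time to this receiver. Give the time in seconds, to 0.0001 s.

t = x/V₂ + 2h·√(V₂²−V₁²)/(V₁V₂).
√(V₂²−V₁²) = √(2854²−1704²) = 2289.5 m/s; delay term = 2·10.3·2289.5/(1704·2854) = 0.00970 s.
t = 117.8/2854 + 0.00970 = 0.05097 s.

0.0510 s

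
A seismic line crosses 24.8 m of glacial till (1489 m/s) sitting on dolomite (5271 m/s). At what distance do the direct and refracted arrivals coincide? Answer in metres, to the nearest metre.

66 m

θ_c = arcsin(1489/5271) = 16.41°, so cos θ_c = 0.9593 and tᵢ = 2h cos θ_c/V₁ = 0.0320 s.
At crossover x/V₁ = x/V₂ + tᵢ ⇒ x = tᵢ/(1/V₁ − 1/V₂) = 0.03195/(6.7159e-04 − 1.8972e-04) = 66.31 m.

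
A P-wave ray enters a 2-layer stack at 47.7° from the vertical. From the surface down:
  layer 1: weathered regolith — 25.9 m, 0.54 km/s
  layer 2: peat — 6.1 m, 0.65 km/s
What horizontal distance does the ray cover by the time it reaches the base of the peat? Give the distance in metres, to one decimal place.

40.4 m

Ray parameter p = sin 47.7° / 0.54 km/s = 1.3697e+00 s/km.
Layer 1: θ = 47.70°; offset = 25.9·tan 47.70° = 28.464 m.
Layer 2: sin θ = p·0.65 = 0.8903 → θ = 62.91°; offset = 6.1·tan 62.91° = 11.926 m.
Total horizontal offset = 40.390 m.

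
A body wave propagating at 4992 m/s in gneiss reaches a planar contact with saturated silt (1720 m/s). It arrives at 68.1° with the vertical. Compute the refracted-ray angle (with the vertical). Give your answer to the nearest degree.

sin θ₁/V₁ = sin θ₂/V₂ ⇒ sin θ₂ = 1720·sin 68.1°/4992 = 1720·0.9278/4992 = 0.3197.
θ₂ = sin⁻¹(0.3197) = 18.64° (from vertical).

19°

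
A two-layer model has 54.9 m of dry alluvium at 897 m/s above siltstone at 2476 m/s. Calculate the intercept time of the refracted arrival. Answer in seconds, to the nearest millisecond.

tᵢ = 2h·√(V₂²−V₁²)/(V₁V₂).
√(V₂²−V₁²) = √(2476²−897²) = 2307.8 m/s.
tᵢ = 2·54.9·2307.8/(897·2476) = 0.11409 s.

0.114 s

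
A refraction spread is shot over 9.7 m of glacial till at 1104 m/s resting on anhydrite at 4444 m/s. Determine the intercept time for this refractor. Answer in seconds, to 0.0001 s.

θ_c = arcsin(V₁/V₂) = arcsin(1104/4444) = 14.38°; cos θ_c = 0.9687.
tᵢ = 2h·cos θ_c / V₁ = 2·9.7·0.9687 / 1104 = 0.01702 s.

0.0170 s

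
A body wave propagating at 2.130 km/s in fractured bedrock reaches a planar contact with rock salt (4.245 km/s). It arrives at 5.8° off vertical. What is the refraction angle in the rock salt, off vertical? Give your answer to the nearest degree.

sin θ₁/V₁ = sin θ₂/V₂ ⇒ sin θ₂ = 4.245·sin 5.8°/2.130 = 4.245·0.1011/2.130 = 0.2014.
θ₂ = sin⁻¹(0.2014) = 11.62° (from vertical).

12°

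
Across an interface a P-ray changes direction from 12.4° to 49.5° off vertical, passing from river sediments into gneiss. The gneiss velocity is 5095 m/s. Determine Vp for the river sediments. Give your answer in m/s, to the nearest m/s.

1439 m/s

sin 12.4° = 0.2147; sin 49.5° = 0.7604.
V₁ = V₂·(sin θ₁/sin θ₂) = 5095·(0.2147/0.7604) = 1438.81 m/s.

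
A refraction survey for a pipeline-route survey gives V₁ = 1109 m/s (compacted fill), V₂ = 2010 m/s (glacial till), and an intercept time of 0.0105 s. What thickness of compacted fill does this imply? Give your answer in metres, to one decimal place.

7.0 m

h = tᵢ·V₁·V₂ / (2·√(V₂²−V₁²)).
√(V₂²−V₁²) = √(2010² − 1109²) = 1676.4 m/s.
h = 0.0105 s × 1109 × 2010 / (2 × 1676.4) = 6.98 m.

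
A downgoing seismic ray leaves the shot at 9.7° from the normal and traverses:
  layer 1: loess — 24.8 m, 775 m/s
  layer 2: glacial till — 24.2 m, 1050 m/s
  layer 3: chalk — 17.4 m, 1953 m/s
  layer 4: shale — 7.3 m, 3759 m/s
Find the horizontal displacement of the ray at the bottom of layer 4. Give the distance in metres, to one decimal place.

28.4 m

Apply Snell's law at each interface; in layer i the horizontal offset is hᵢ·tan θᵢ.
Layer 1: θ = 9.70°; offset = 24.8·tan 9.70° = 4.239 m.
Layer 2: sin θ = 1050·sin 9.7°/775 = 0.2283, θ = 13.20°; offset = 24.2·tan 13.20° = 5.674 m.
Layer 3: sin θ = 1953·sin 9.7°/775 = 0.4246, θ = 25.12°; offset = 17.4·tan 25.12° = 8.160 m.
Layer 4: sin θ = 3759·sin 9.7°/775 = 0.8172, θ = 54.81°; offset = 7.3·tan 54.81° = 10.352 m.
Summing the layer offsets gives 28.425 m.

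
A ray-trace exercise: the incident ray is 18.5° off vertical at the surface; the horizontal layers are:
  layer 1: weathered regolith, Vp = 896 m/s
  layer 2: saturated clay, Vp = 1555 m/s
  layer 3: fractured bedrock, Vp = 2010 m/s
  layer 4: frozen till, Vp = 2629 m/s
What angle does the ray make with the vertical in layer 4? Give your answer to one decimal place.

Ray parameter p = sin 18.5° / 896 = 3.5413e-04 s/m.
sin θ_4 = p·V_4 = 3.5413e-04 × 2629 = 0.9310.
θ_4 = 68.59° from the vertical.

68.6°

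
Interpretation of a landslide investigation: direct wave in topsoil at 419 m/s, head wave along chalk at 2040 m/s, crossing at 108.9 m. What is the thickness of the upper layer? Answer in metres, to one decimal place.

44.2 m

x_cross = 2h·√((V₂+V₁)/(V₂−V₁)) → h = x_cross / (2·√((V₂+V₁)/(V₂−V₁))).
√((V₂+V₁)/(V₂−V₁)) = √((2040+419)/(2040−419)) = 1.2317.
h = 108.9 / (2·1.2317) = 44.21 m.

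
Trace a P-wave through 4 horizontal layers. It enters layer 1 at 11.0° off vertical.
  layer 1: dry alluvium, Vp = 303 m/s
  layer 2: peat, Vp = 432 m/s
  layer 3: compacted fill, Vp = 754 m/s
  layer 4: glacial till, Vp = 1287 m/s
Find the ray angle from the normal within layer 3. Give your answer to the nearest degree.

28°

Ray parameter p = sin 11.0° / 303 = 6.2973e-04 s/m.
sin θ_3 = p·V_3 = 6.2973e-04 × 754 = 0.4748.
θ_3 = 28.35° from the vertical.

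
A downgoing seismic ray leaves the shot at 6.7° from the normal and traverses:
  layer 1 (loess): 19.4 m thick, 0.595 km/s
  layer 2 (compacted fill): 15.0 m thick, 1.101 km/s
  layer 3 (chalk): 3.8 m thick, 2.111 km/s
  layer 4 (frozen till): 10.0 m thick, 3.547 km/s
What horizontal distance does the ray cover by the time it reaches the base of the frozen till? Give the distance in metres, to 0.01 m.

17.00 m

Apply Snell's law at each interface; in layer i the horizontal offset is hᵢ·tan θᵢ.
Layer 1: θ = 6.70°; offset = 19.4·tan 6.70° = 2.2790 m.
Layer 2: sin θ = 1.101·sin 6.7°/0.595 = 0.2159, θ = 12.47°; offset = 15.0·tan 12.47° = 3.3166 m.
Layer 3: sin θ = 2.111·sin 6.7°/0.595 = 0.4139, θ = 24.45°; offset = 3.8·tan 24.45° = 1.7279 m.
Layer 4: sin θ = 3.547·sin 6.7°/0.595 = 0.6955, θ = 44.07°; offset = 10.0·tan 44.07° = 9.6799 m.
Summing the layer offsets gives 17.0034 m.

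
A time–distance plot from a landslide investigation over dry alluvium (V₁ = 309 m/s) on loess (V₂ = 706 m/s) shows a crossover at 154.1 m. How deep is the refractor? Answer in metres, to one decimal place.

48.2 m

h = (x_cross/2)·√((V₂−V₁)/(V₂+V₁)).
(V₂−V₁)/(V₂+V₁) = (706−309)/(706+309) = 0.3911; √ = 0.6254.
h = (154.1/2)·0.6254 = 48.19 m.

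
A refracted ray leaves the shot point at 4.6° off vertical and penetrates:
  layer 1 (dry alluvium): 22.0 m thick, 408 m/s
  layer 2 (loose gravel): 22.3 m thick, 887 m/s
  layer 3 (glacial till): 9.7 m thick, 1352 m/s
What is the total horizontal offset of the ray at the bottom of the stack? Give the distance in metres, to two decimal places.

p = sin θ₁/V₁ = sin 4.6°/408 = 1.9657e-04 s/m is conserved through the stack.
Layer 1: θ = 4.60°; offset = 22.0·tan 4.60° = 1.7701 m.
Layer 2: sin θ = p·887 = 0.1744 → θ = 10.04°; offset = 22.3·tan 10.04° = 3.9486 m.
Layer 3: sin θ = p·1352 = 0.2658 → θ = 15.41°; offset = 9.7·tan 15.41° = 2.6740 m.
Summing the layer offsets gives 8.3927 m.

8.39 m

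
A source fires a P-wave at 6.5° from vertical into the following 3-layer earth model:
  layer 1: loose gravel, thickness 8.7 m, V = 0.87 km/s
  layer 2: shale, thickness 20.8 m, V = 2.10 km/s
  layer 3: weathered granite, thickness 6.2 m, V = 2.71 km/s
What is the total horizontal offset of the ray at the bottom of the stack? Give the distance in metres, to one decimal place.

Apply Snell's law at each interface; in layer i the horizontal offset is hᵢ·tan θᵢ.
Layer 1: θ = 6.50°; offset = 8.7·tan 6.50° = 0.991 m.
Layer 2: sin θ = 2.10·sin 6.5°/0.87 = 0.2732, θ = 15.86°; offset = 20.8·tan 15.86° = 5.908 m.
Layer 3: sin θ = 2.71·sin 6.5°/0.87 = 0.3526, θ = 20.65°; offset = 6.2·tan 20.65° = 2.336 m.
Total horizontal offset = 9.236 m.

9.2 m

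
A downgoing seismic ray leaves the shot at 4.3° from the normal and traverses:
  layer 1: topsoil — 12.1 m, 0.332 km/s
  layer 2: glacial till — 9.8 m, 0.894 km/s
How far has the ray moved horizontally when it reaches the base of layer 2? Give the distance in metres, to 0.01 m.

p = sin θ₁/V₁ = sin 4.3°/0.332 = 2.2584e-01 s/km is conserved through the stack.
Layer 1: θ = 4.30°; offset = 12.1·tan 4.30° = 0.9098 m.
Layer 2: sin θ = p·0.894 = 0.2019 → θ = 11.65°; offset = 9.8·tan 11.65° = 2.0202 m.
Total horizontal offset = 2.9300 m.

2.93 m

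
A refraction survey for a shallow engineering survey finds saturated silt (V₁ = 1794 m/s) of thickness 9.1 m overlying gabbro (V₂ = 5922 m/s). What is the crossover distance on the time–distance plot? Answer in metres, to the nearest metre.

25 m

x_cross = 2h·√((V₂+V₁)/(V₂−V₁)).
(V₂+V₁)/(V₂−V₁) = (5922+1794)/(5922−1794) = 1.8692; √ = 1.3672.
x_cross = 2·9.1·1.3672 = 24.88 m.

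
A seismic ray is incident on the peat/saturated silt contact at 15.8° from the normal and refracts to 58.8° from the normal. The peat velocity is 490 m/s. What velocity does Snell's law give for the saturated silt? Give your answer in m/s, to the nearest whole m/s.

Snell's law: sin 15.8°/V₁ = sin 58.8°/V₂.
V₂ = V₁·sin 58.8°/sin 15.8° = 490 × 3.1415 = 1539.33 m/s.

1539 m/s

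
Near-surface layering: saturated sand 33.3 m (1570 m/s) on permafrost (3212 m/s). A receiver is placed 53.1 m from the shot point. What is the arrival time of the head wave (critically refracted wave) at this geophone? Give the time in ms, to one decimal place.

θ_c = arcsin(V₁/V₂) = arcsin(1570/3212) = 29.26°, cos θ_c = 0.8724.
Intercept time tᵢ = 2h cos θ_c / V₁ = 2·33.3·0.8724/1570 = 0.03701 s.
t = x/V₂ + tᵢ = 53.1/3212 + 0.03701 = 0.05354 s.

53.5 ms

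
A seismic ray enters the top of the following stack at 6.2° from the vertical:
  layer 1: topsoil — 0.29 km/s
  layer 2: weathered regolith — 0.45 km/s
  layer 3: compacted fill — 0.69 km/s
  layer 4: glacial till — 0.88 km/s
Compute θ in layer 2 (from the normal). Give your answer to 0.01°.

9.65°

Snell's law across each interface conserves sin θ / V, so sin θ_2 = V_2·sin θ₁/V₁.
sin θ_2 = 0.45 × sin 6.2° / 0.29 = 0.1676.
θ_2 = 9.65° from the vertical.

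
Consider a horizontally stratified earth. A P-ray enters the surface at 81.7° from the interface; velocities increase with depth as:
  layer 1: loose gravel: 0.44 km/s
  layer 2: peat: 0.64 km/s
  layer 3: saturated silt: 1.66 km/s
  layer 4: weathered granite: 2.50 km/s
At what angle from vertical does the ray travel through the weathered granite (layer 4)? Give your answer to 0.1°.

From the normal: θ₁ = 90° − 81.7° = 8.3°.
Ray parameter p = sin 8.3° / 0.44 = 3.2808e-01 s/km.
sin θ_4 = p·V_4 = 3.2808e-01 × 2.50 = 0.8202.
θ_4 = 55.11° from the vertical.

55.1°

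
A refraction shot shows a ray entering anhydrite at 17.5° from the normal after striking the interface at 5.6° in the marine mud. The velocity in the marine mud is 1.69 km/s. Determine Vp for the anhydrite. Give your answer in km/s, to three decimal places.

sin 5.6° = 0.0976; sin 17.5° = 0.3007.
V₂ = V₁·(sin θ₂/sin θ₁) = 1.69·(0.3007/0.0976) = 5.208 km/s.

5.208 km/s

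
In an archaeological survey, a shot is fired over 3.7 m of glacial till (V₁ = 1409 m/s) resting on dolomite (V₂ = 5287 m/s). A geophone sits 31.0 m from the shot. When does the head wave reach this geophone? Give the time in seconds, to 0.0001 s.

0.0109 s

θ_c = arcsin(V₁/V₂) = arcsin(1409/5287) = 15.46°, cos θ_c = 0.9638.
Intercept time tᵢ = 2h cos θ_c / V₁ = 2·3.7·0.9638/1409 = 0.00506 s.
t = x/V₂ + tᵢ = 31.0/5287 + 0.00506 = 0.01093 s.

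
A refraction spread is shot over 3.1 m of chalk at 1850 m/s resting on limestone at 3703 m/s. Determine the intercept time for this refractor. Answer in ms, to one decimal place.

2.9 ms

θ_c = arcsin(V₁/V₂) = arcsin(1850/3703) = 29.97°; cos θ_c = 0.8663.
tᵢ = 2h·cos θ_c / V₁ = 2·3.1·0.8663 / 1850 = 0.00290 s.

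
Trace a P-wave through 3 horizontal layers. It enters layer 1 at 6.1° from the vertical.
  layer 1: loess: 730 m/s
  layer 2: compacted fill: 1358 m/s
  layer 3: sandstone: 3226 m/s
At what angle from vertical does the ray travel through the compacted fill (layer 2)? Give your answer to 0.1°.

Snell's law across each interface conserves sin θ / V, so sin θ_2 = V_2·sin θ₁/V₁.
sin θ_2 = 1358 × sin 6.1° / 730 = 0.1977.
θ_2 = arcsin 0.1977 = 11.40°.

11.4°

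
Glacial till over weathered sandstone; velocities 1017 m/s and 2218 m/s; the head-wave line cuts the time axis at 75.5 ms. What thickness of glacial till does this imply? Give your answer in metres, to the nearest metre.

h = tᵢ·V₁·V₂ / (2·√(V₂²−V₁²)).
√(V₂²−V₁²) = √(2218² − 1017²) = 1971.1 m/s.
h = 0.0755 s × 1017 × 2218 / (2 × 1971.1) = 43.20 m.

43 m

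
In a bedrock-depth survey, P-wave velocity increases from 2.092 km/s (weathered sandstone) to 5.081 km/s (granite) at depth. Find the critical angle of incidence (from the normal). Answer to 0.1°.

24.3°

Critical incidence: sin θ_c = V₁/V₂ = 2.092/5.081 = 0.4117.
θ_c = arcsin 0.4117 = 24.31°.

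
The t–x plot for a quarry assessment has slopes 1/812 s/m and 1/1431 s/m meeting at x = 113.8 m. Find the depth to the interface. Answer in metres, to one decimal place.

29.9 m

x_cross = 2h·√((V₂+V₁)/(V₂−V₁)) → h = x_cross / (2·√((V₂+V₁)/(V₂−V₁))).
√((V₂+V₁)/(V₂−V₁)) = √((1431+812)/(1431−812)) = 1.9036.
h = 113.8 / (2·1.9036) = 29.89 m.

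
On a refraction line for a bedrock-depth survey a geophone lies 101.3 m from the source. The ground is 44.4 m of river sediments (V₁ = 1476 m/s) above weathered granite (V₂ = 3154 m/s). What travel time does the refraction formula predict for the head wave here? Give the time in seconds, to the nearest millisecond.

t = x/V₂ + 2h·√(V₂²−V₁²)/(V₁V₂).
√(V₂²−V₁²) = √(3154²−1476²) = 2787.3 m/s; delay term = 2·44.4·2787.3/(1476·3154) = 0.05317 s.
t = 101.3/3154 + 0.05317 = 0.08529 s.

0.085 s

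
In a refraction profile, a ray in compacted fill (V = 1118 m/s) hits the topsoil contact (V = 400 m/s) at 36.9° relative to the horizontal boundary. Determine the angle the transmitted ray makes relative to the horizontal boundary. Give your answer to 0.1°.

Angle from the normal: 90° − 36.9° = 53.1°.
Snell's law: sin θ₂ = (V₂/V₁)·sin θ₁ = (400/1118)·sin 53.1° = 0.2861.
θ₂ = arcsin 0.2861 = 16.63° from the normal.
From the interface: 90° − 16.63° = 73.37°.

73.4°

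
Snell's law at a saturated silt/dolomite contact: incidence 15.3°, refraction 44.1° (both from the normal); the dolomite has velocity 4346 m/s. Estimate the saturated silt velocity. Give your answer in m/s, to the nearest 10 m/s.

1650 m/s

sin 15.3° = 0.2639; sin 44.1° = 0.6959.
V₁ = V₂·(sin θ₁/sin θ₂) = 4346·(0.2639/0.6959) = 1647.90 m/s.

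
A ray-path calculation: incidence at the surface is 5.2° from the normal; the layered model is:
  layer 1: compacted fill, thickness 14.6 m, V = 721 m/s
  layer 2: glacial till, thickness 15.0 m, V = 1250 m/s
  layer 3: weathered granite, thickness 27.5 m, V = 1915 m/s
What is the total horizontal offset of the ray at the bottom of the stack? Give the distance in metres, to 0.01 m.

Apply Snell's law at each interface; in layer i the horizontal offset is hᵢ·tan θᵢ.
Layer 1: θ = 5.20°; offset = 14.6·tan 5.20° = 1.3287 m.
Layer 2: sin θ = 1250·sin 5.2°/721 = 0.1571, θ = 9.04°; offset = 15.0·tan 9.04° = 2.3866 m.
Layer 3: sin θ = 1915·sin 5.2°/721 = 0.2407, θ = 13.93°; offset = 27.5·tan 13.93° = 6.8204 m.
Σ offsets = 10.5358 m.

10.54 m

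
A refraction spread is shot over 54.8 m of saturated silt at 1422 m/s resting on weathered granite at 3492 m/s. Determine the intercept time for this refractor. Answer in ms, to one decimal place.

tᵢ = 2h·√(V₂²−V₁²)/(V₁V₂).
√(V₂²−V₁²) = √(3492²−1422²) = 3189.4 m/s.
tᵢ = 2·54.8·3189.4/(1422·3492) = 0.07039 s.

70.4 ms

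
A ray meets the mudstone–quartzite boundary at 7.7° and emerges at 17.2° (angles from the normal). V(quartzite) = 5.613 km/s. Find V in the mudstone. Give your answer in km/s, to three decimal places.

2.543 km/s

Snell's law: sin 7.7°/V₁ = sin 17.2°/V₂.
V₁ = V₂·sin 7.7°/sin 17.2° = 5.613 × 0.4531 = 2.543 km/s.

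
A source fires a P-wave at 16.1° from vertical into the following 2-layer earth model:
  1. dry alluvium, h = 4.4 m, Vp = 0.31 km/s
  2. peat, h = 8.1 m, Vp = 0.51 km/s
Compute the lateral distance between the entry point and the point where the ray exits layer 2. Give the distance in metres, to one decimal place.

p = sin θ₁/V₁ = sin 16.1°/0.31 = 8.9456e-01 s/km is conserved through the stack.
Layer 1: θ = 16.10°; offset = 4.4·tan 16.10° = 1.270 m.
Layer 2: sin θ = p·0.51 = 0.4562 → θ = 27.14°; offset = 8.1·tan 27.14° = 4.153 m.
Total horizontal offset = 5.423 m.

5.4 m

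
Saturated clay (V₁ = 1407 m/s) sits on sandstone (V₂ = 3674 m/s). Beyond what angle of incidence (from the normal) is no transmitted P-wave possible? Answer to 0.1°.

22.5°

At critical incidence the refracted ray runs along the interface (θ₂ = 90°), so sin θ_c = V₁/V₂.
θ_c = arcsin(1407/3674) = arcsin 0.3830 = 22.52°.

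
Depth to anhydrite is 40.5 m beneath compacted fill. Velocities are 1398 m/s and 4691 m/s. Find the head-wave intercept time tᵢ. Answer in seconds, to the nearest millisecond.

θ_c = arcsin(V₁/V₂) = arcsin(1398/4691) = 17.34°; cos θ_c = 0.9546.
tᵢ = 2h·cos θ_c / V₁ = 2·40.5·0.9546 / 1398 = 0.05531 s.

0.055 s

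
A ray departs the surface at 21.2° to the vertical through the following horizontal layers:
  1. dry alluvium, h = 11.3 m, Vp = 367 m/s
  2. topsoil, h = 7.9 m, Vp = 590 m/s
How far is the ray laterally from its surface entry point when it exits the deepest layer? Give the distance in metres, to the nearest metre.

10 m

p = sin θ₁/V₁ = sin 21.2°/367 = 9.8535e-04 s/m is conserved through the stack.
Layer 1: θ = 21.20°; offset = 11.3·tan 21.20° = 4.383 m.
Layer 2: sin θ = p·590 = 0.5814 → θ = 35.55°; offset = 7.9·tan 35.55° = 5.645 m.
Σ offsets = 10.028 m.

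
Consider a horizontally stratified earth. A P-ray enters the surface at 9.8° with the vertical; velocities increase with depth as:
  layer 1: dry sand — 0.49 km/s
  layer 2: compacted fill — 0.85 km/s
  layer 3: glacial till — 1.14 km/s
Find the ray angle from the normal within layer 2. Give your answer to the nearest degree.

17°

Snell's law across each interface conserves sin θ / V, so sin θ_2 = V_2·sin θ₁/V₁.
sin θ_2 = 0.85 × sin 9.8° / 0.49 = 0.2953.
θ_2 = 17.17° from the vertical.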